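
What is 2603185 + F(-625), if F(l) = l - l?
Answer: 2603185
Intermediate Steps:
F(l) = 0
2603185 + F(-625) = 2603185 + 0 = 2603185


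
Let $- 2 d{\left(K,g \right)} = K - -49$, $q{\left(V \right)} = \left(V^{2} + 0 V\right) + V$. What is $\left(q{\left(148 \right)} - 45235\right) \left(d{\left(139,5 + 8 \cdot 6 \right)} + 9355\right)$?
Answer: $-214697763$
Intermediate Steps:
$q{\left(V \right)} = V + V^{2}$ ($q{\left(V \right)} = \left(V^{2} + 0\right) + V = V^{2} + V = V + V^{2}$)
$d{\left(K,g \right)} = - \frac{49}{2} - \frac{K}{2}$ ($d{\left(K,g \right)} = - \frac{K - -49}{2} = - \frac{K + 49}{2} = - \frac{49 + K}{2} = - \frac{49}{2} - \frac{K}{2}$)
$\left(q{\left(148 \right)} - 45235\right) \left(d{\left(139,5 + 8 \cdot 6 \right)} + 9355\right) = \left(148 \left(1 + 148\right) - 45235\right) \left(\left(- \frac{49}{2} - \frac{139}{2}\right) + 9355\right) = \left(148 \cdot 149 - 45235\right) \left(\left(- \frac{49}{2} - \frac{139}{2}\right) + 9355\right) = \left(22052 - 45235\right) \left(-94 + 9355\right) = \left(-23183\right) 9261 = -214697763$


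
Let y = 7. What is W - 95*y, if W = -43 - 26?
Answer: -734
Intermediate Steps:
W = -69
W - 95*y = -69 - 95*7 = -69 - 665 = -734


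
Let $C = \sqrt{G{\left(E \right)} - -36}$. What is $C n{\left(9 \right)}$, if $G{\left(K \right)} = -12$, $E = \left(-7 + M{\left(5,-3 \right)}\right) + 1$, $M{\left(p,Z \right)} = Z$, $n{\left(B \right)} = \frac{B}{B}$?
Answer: $2 \sqrt{6} \approx 4.899$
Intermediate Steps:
$n{\left(B \right)} = 1$
$E = -9$ ($E = \left(-7 - 3\right) + 1 = -10 + 1 = -9$)
$C = 2 \sqrt{6}$ ($C = \sqrt{-12 - -36} = \sqrt{-12 + \left(-172 + 208\right)} = \sqrt{-12 + 36} = \sqrt{24} = 2 \sqrt{6} \approx 4.899$)
$C n{\left(9 \right)} = 2 \sqrt{6} \cdot 1 = 2 \sqrt{6}$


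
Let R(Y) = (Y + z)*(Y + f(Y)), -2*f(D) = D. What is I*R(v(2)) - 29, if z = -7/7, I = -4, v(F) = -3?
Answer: -53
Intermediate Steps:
f(D) = -D/2
z = -1 (z = -7*1/7 = -1)
R(Y) = Y*(-1 + Y)/2 (R(Y) = (Y - 1)*(Y - Y/2) = (-1 + Y)*(Y/2) = Y*(-1 + Y)/2)
I*R(v(2)) - 29 = -2*(-3)*(-1 - 3) - 29 = -2*(-3)*(-4) - 29 = -4*6 - 29 = -24 - 29 = -53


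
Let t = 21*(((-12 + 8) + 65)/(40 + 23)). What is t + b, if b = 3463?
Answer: 10450/3 ≈ 3483.3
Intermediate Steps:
t = 61/3 (t = 21*((-4 + 65)/63) = 21*(61*(1/63)) = 21*(61/63) = 61/3 ≈ 20.333)
t + b = 61/3 + 3463 = 10450/3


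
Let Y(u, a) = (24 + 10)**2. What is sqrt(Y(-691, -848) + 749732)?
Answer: 6*sqrt(20858) ≈ 866.54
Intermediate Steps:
Y(u, a) = 1156 (Y(u, a) = 34**2 = 1156)
sqrt(Y(-691, -848) + 749732) = sqrt(1156 + 749732) = sqrt(750888) = 6*sqrt(20858)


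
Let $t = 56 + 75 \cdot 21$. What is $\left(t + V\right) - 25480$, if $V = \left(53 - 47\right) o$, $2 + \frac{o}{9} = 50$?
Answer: $-21257$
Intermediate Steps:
$o = 432$ ($o = -18 + 9 \cdot 50 = -18 + 450 = 432$)
$V = 2592$ ($V = \left(53 - 47\right) 432 = 6 \cdot 432 = 2592$)
$t = 1631$ ($t = 56 + 1575 = 1631$)
$\left(t + V\right) - 25480 = \left(1631 + 2592\right) - 25480 = 4223 - 25480 = -21257$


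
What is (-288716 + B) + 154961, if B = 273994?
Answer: 140239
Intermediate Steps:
(-288716 + B) + 154961 = (-288716 + 273994) + 154961 = -14722 + 154961 = 140239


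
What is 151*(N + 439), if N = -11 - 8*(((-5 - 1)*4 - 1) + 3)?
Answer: 91204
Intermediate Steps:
N = 165 (N = -11 - 8*((-6*4 - 1) + 3) = -11 - 8*((-24 - 1) + 3) = -11 - 8*(-25 + 3) = -11 - 8*(-22) = -11 + 176 = 165)
151*(N + 439) = 151*(165 + 439) = 151*604 = 91204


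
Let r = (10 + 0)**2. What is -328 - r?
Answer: -428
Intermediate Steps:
r = 100 (r = 10**2 = 100)
-328 - r = -328 - 1*100 = -328 - 100 = -428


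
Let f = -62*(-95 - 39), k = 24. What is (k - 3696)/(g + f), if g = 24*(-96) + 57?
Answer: -3672/6061 ≈ -0.60584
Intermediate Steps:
g = -2247 (g = -2304 + 57 = -2247)
f = 8308 (f = -62*(-134) = 8308)
(k - 3696)/(g + f) = (24 - 3696)/(-2247 + 8308) = -3672/6061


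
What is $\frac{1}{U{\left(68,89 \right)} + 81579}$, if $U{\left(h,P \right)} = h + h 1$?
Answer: $\frac{1}{81715} \approx 1.2238 \cdot 10^{-5}$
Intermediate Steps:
$U{\left(h,P \right)} = 2 h$ ($U{\left(h,P \right)} = h + h = 2 h$)
$\frac{1}{U{\left(68,89 \right)} + 81579} = \frac{1}{2 \cdot 68 + 81579} = \frac{1}{136 + 81579} = \frac{1}{81715}$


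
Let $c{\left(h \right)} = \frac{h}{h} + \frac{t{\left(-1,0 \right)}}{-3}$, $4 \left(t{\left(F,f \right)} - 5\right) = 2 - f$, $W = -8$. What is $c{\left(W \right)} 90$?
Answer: $-75$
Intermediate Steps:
$t{\left(F,f \right)} = \frac{11}{2} - \frac{f}{4}$ ($t{\left(F,f \right)} = 5 + \frac{2 - f}{4} = 5 - \left(- \frac{1}{2} + \frac{f}{4}\right) = \frac{11}{2} - \frac{f}{4}$)
$c{\left(h \right)} = - \frac{5}{6}$ ($c{\left(h \right)} = \frac{h}{h} + \frac{\frac{11}{2} - 0}{-3} = 1 + \left(\frac{11}{2} + 0\right) \left(- \frac{1}{3}\right) = 1 + \frac{11}{2} \left(- \frac{1}{3}\right) = 1 - \frac{11}{6} = - \frac{5}{6}$)
$c{\left(W \right)} 90 = \left(- \frac{5}{6}\right) 90 = -75$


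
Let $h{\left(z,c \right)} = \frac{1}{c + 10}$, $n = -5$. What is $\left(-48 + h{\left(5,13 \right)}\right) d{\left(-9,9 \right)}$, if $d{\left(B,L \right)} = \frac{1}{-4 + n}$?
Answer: $\frac{1103}{207} \approx 5.3285$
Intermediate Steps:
$h{\left(z,c \right)} = \frac{1}{10 + c}$
$d{\left(B,L \right)} = - \frac{1}{9}$ ($d{\left(B,L \right)} = \frac{1}{-4 - 5} = \frac{1}{-9} = - \frac{1}{9}$)
$\left(-48 + h{\left(5,13 \right)}\right) d{\left(-9,9 \right)} = \left(-48 + \frac{1}{10 + 13}\right) \left(- \frac{1}{9}\right) = \left(-48 + \frac{1}{23}\right) \left(- \frac{1}{9}\right) = \left(- \frac{1103}{23}\right) \left(- \frac{1}{9}\right) = \frac{1103}{207}$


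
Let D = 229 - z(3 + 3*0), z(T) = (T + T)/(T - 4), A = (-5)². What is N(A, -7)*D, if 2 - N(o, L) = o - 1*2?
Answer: -4935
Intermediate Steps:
A = 25
N(o, L) = 4 - o (N(o, L) = 2 - (o - 1*2) = 2 - (o - 2) = 2 - (-2 + o) = 2 + (2 - o) = 4 - o)
z(T) = 2*T/(-4 + T) (z(T) = (2*T)/(-4 + T) = 2*T/(-4 + T))
D = 235 (D = 229 - 2*(3 + 3*0)/(-4 + (3 + 3*0)) = 229 - 2*(3 + 0)/(-4 + (3 + 0)) = 229 - 2*3/(-4 + 3) = 229 - 2*3/(-1) = 229 - 2*3*(-1) = 229 - 1*(-6) = 229 + 6 = 235)
N(A, -7)*D = (4 - 1*25)*235 = (4 - 25)*235 = -21*235 = -4935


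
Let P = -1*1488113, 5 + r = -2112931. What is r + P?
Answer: -3601049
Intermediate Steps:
r = -2112936 (r = -5 - 2112931 = -2112936)
P = -1488113
r + P = -2112936 - 1488113 = -3601049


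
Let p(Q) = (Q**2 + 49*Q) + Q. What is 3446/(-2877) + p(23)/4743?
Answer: -3837965/4548537 ≈ -0.84378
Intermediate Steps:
p(Q) = Q**2 + 50*Q
3446/(-2877) + p(23)/4743 = 3446/(-2877) + (23*(50 + 23))/4743 = 3446*(-1/2877) + (23*73)*(1/4743) = -3446/2877 + 1679*(1/4743) = -3446/2877 + 1679/4743 = -3837965/4548537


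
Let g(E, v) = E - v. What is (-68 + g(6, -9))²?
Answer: 2809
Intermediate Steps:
(-68 + g(6, -9))² = (-68 + (6 - 1*(-9)))² = (-68 + (6 + 9))² = (-68 + 15)² = (-53)² = 2809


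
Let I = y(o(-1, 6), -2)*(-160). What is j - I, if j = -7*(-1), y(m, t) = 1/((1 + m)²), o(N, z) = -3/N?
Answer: 17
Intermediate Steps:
y(m, t) = (1 + m)⁻²
j = 7
I = -10 (I = -160/(1 - 3/(-1))² = -160/(1 - 3*(-1))² = -160/(1 + 3)² = -160/4² = (1/16)*(-160) = -10)
j - I = 7 - 1*(-10) = 7 + 10 = 17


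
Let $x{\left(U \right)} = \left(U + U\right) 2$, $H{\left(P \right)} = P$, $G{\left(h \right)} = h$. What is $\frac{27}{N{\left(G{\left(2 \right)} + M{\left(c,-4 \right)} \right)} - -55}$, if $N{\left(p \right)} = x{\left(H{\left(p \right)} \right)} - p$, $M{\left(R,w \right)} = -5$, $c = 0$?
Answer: $\frac{27}{46} \approx 0.58696$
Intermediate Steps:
$x{\left(U \right)} = 4 U$ ($x{\left(U \right)} = 2 U 2 = 4 U$)
$N{\left(p \right)} = 3 p$ ($N{\left(p \right)} = 4 p - p = 3 p$)
$\frac{27}{N{\left(G{\left(2 \right)} + M{\left(c,-4 \right)} \right)} - -55} = \frac{27}{3 \left(2 - 5\right) - -55} = \frac{27}{3 \left(-3\right) + \left(-77 + 132\right)} = \frac{27}{-9 + 55} = \frac{27}{46}$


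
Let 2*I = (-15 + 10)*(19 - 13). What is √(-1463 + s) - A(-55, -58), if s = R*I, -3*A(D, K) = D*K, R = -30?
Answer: 3190/3 + I*√1013 ≈ 1063.3 + 31.828*I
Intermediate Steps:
I = -15 (I = ((-15 + 10)*(19 - 13))/2 = (-5*6)/2 = (½)*(-30) = -15)
A(D, K) = -D*K/3
s = 450 (s = -30*(-15) = 450)
√(-1463 + s) - A(-55, -58) = √(-1463 + 450) - (-1)*(-55)*(-58)/3 = √(-1013) - 1*(-3190/3) = I*√1013 + 3190/3 = 3190/3 + I*√1013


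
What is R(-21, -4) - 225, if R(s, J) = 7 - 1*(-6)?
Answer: -212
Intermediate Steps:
R(s, J) = 13 (R(s, J) = 7 + 6 = 13)
R(-21, -4) - 225 = 13 - 225 = -212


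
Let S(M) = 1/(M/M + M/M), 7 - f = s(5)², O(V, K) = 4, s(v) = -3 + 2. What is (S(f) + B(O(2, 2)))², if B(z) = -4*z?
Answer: 961/4 ≈ 240.25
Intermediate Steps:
s(v) = -1
f = 6 (f = 7 - 1*(-1)² = 7 - 1*1 = 7 - 1 = 6)
S(M) = ½ (S(M) = 1/(1 + 1) = 1/2 = ½)
(S(f) + B(O(2, 2)))² = (½ - 4*4)² = (½ - 16)² = (-31/2)² = 961/4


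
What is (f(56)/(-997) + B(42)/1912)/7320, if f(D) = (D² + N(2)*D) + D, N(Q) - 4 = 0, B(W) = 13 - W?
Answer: -1312061/2790770496 ≈ -0.00047014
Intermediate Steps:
N(Q) = 4 (N(Q) = 4 + 0 = 4)
f(D) = D² + 5*D (f(D) = (D² + 4*D) + D = D² + 5*D)
(f(56)/(-997) + B(42)/1912)/7320 = ((56*(5 + 56))/(-997) + (13 - 1*42)/1912)/7320 = ((56*61)*(-1/997) + (13 - 42)*(1/1912))*(1/7320) = (3416*(-1/997) - 29*1/1912)*(1/7320) = (-3416/997 - 29/1912)*(1/7320) = -6560305/1906264*1/7320 = -1312061/2790770496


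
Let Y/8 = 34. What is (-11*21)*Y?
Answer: -62832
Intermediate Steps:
Y = 272 (Y = 8*34 = 272)
(-11*21)*Y = -11*21*272 = -231*272 = -62832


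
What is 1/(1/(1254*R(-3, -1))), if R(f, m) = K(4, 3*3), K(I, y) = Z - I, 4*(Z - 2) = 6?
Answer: -627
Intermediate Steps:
Z = 7/2 (Z = 2 + (1/4)*6 = 2 + 3/2 = 7/2 ≈ 3.5000)
K(I, y) = 7/2 - I
R(f, m) = -1/2 (R(f, m) = 7/2 - 1*4 = 7/2 - 4 = -1/2)
1/(1/(1254*R(-3, -1))) = 1/(1/(1254*(-1/2))) = 1/(1/(-627)) = 1/(-1/627) = -627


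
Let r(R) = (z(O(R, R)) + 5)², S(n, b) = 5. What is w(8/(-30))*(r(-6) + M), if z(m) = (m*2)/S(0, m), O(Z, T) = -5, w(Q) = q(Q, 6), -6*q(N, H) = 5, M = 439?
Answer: -1120/3 ≈ -373.33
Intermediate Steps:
q(N, H) = -⅚ (q(N, H) = -⅙*5 = -⅚)
w(Q) = -⅚
z(m) = 2*m/5 (z(m) = (m*2)/5 = (2*m)*(⅕) = 2*m/5)
r(R) = 9 (r(R) = ((⅖)*(-5) + 5)² = (-2 + 5)² = 3² = 9)
w(8/(-30))*(r(-6) + M) = -5*(9 + 439)/6 = -⅚*448 = -1120/3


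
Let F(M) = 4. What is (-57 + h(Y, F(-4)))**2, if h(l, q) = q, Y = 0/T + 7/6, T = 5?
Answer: 2809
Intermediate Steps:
Y = 7/6 (Y = 0/5 + 7/6 = 0*(1/5) + 7*(1/6) = 0 + 7/6 = 7/6 ≈ 1.1667)
(-57 + h(Y, F(-4)))**2 = (-57 + 4)**2 = (-53)**2 = 2809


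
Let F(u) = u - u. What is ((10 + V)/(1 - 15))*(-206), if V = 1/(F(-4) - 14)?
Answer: 14317/98 ≈ 146.09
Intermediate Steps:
F(u) = 0
V = -1/14 (V = 1/(0 - 14) = 1/(-14) = -1/14 ≈ -0.071429)
((10 + V)/(1 - 15))*(-206) = ((10 - 1/14)/(1 - 15))*(-206) = ((139/14)/(-14))*(-206) = ((139/14)*(-1/14))*(-206) = -139/196*(-206) = 14317/98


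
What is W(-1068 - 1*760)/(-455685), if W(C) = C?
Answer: 1828/455685 ≈ 0.0040115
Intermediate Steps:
W(-1068 - 1*760)/(-455685) = (-1068 - 1*760)/(-455685) = (-1068 - 760)*(-1/455685) = -1828*(-1/455685) = 1828/455685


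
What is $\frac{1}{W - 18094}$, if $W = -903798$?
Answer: $- \frac{1}{921892} \approx -1.0847 \cdot 10^{-6}$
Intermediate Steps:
$\frac{1}{W - 18094} = \frac{1}{-903798 - 18094} = \frac{1}{-921892} = - \frac{1}{921892}$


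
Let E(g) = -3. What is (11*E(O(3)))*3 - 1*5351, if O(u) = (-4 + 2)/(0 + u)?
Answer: -5450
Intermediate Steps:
O(u) = -2/u
(11*E(O(3)))*3 - 1*5351 = (11*(-3))*3 - 1*5351 = -33*3 - 5351 = -99 - 5351 = -5450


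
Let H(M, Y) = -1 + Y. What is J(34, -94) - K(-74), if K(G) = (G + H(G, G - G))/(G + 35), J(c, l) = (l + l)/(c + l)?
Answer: 236/195 ≈ 1.2103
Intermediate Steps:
J(c, l) = 2*l/(c + l) (J(c, l) = (2*l)/(c + l) = 2*l/(c + l))
K(G) = (-1 + G)/(35 + G) (K(G) = (G + (-1 + (G - G)))/(G + 35) = (G + (-1 + 0))/(35 + G) = (G - 1)/(35 + G) = (-1 + G)/(35 + G))
J(34, -94) - K(-74) = 2*(-94)/(34 - 94) - (-1 - 74)/(35 - 74) = 2*(-94)/(-60) - (-75)/(-39) = 2*(-94)*(-1/60) - (-1)*(-75)/39 = 47/15 - 1*25/13 = 47/15 - 25/13 = 236/195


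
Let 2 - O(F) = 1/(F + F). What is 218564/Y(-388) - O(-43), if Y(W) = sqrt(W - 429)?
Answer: -173/86 - 218564*I*sqrt(817)/817 ≈ -2.0116 - 7646.6*I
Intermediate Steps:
O(F) = 2 - 1/(2*F) (O(F) = 2 - 1/(F + F) = 2 - 1/(2*F))
Y(W) = sqrt(-429 + W)
218564/Y(-388) - O(-43) = 218564/(sqrt(-429 - 388)) - (2 - 1/2/(-43)) = 218564/(sqrt(-817)) - (2 - 1/2*(-1/43)) = 218564/((I*sqrt(817))) - (2 + 1/86) = 218564*(-I*sqrt(817)/817) - 1*173/86 = -218564*I*sqrt(817)/817 - 173/86 = -173/86 - 218564*I*sqrt(817)/817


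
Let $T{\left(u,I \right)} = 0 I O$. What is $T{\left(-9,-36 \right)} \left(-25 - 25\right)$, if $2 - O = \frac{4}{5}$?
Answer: $0$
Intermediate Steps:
$O = \frac{6}{5}$ ($O = 2 - \frac{4}{5} = \frac{6}{5} \approx 1.2$)
$T{\left(u,I \right)} = 0$ ($T{\left(u,I \right)} = 0 I \frac{6}{5} = 0 \cdot \frac{6}{5} = 0$)
$T{\left(-9,-36 \right)} \left(-25 - 25\right) = 0 \left(-25 - 25\right) = 0 \left(-50\right) = 0$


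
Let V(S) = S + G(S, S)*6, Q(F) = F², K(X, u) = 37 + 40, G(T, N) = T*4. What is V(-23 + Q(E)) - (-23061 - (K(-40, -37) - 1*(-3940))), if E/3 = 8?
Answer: 40903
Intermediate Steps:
E = 24 (E = 3*8 = 24)
G(T, N) = 4*T
K(X, u) = 77
V(S) = 25*S (V(S) = S + (4*S)*6 = S + 24*S = 25*S)
V(-23 + Q(E)) - (-23061 - (K(-40, -37) - 1*(-3940))) = 25*(-23 + 24²) - (-23061 - (77 - 1*(-3940))) = 25*(-23 + 576) - (-23061 - (77 + 3940)) = 25*553 - (-23061 - 1*4017) = 13825 - (-23061 - 4017) = 13825 - 1*(-27078) = 13825 + 27078 = 40903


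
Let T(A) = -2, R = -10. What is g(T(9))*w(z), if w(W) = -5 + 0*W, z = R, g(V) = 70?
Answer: -350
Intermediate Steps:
z = -10
w(W) = -5 (w(W) = -5 + 0 = -5)
g(T(9))*w(z) = 70*(-5) = -350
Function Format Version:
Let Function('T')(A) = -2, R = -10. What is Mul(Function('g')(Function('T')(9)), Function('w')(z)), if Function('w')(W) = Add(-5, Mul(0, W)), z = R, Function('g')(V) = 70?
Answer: -350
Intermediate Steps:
z = -10
Function('w')(W) = -5 (Function('w')(W) = Add(-5, 0) = -5)
Mul(Function('g')(Function('T')(9)), Function('w')(z)) = Mul(70, -5) = -350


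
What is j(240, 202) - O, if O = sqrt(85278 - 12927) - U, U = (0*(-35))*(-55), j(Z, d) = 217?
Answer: 217 - 3*sqrt(8039) ≈ -51.981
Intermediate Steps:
U = 0 (U = 0*(-55) = 0)
O = 3*sqrt(8039) (O = sqrt(85278 - 12927) - 1*0 = sqrt(72351) + 0 = 3*sqrt(8039) + 0 = 3*sqrt(8039) ≈ 268.98)
j(240, 202) - O = 217 - 3*sqrt(8039)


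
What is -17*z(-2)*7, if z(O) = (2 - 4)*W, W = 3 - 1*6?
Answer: -714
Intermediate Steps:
W = -3 (W = 3 - 6 = -3)
z(O) = 6 (z(O) = (2 - 4)*(-3) = -2*(-3) = 6)
-17*z(-2)*7 = -17*6*7 = -102*7 = -714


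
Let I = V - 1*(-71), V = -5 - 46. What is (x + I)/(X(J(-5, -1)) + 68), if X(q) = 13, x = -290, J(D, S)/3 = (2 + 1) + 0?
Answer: -10/3 ≈ -3.3333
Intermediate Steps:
J(D, S) = 9 (J(D, S) = 3*((2 + 1) + 0) = 3*(3 + 0) = 3*3 = 9)
V = -51
I = 20 (I = -51 - 1*(-71) = -51 + 71 = 20)
(x + I)/(X(J(-5, -1)) + 68) = (-290 + 20)/(13 + 68) = -270/81 = -270*1/81 = -10/3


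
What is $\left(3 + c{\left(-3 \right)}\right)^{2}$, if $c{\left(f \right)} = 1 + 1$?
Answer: $25$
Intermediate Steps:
$c{\left(f \right)} = 2$
$\left(3 + c{\left(-3 \right)}\right)^{2} = \left(3 + 2\right)^{2} = 5^{2} = 25$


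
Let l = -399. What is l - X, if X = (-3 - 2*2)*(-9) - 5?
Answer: -457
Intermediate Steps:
X = 58 (X = (-3 - 4)*(-9) - 5 = -7*(-9) - 5 = 63 - 5 = 58)
l - X = -399 - 1*58 = -399 - 58 = -457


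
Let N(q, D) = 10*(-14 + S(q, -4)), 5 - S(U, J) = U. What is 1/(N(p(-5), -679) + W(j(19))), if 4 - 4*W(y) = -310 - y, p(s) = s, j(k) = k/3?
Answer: 12/481 ≈ 0.024948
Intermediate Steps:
S(U, J) = 5 - U
j(k) = k/3 (j(k) = k*(1/3) = k/3)
W(y) = 157/2 + y/4 (W(y) = 1 - (-310 - y)/4 = 1 + (155/2 + y/4) = 157/2 + y/4)
N(q, D) = -90 - 10*q (N(q, D) = 10*(-14 + (5 - q)) = 10*(-9 - q) = -90 - 10*q)
1/(N(p(-5), -679) + W(j(19))) = 1/((-90 - 10*(-5)) + (157/2 + ((1/3)*19)/4)) = 1/((-90 + 50) + (157/2 + (1/4)*(19/3))) = 1/(-40 + (157/2 + 19/12)) = 1/(-40 + 961/12) = 1/(481/12) = 12/481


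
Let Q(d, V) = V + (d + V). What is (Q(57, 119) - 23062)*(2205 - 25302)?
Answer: 525849399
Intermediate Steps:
Q(d, V) = d + 2*V (Q(d, V) = V + (V + d) = d + 2*V)
(Q(57, 119) - 23062)*(2205 - 25302) = ((57 + 2*119) - 23062)*(2205 - 25302) = ((57 + 238) - 23062)*(-23097) = (295 - 23062)*(-23097) = -22767*(-23097) = 525849399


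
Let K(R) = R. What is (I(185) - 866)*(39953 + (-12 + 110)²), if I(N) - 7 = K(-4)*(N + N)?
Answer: -115913823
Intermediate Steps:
I(N) = 7 - 8*N (I(N) = 7 - 4*(N + N) = 7 - 8*N)
(I(185) - 866)*(39953 + (-12 + 110)²) = ((7 - 8*185) - 866)*(39953 + (-12 + 110)²) = ((7 - 1480) - 866)*(39953 + 98²) = (-1473 - 866)*(39953 + 9604) = -2339*49557 = -115913823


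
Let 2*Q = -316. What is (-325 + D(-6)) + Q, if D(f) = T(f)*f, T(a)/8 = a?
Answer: -195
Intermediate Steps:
Q = -158 (Q = (½)*(-316) = -158)
T(a) = 8*a
D(f) = 8*f² (D(f) = (8*f)*f = 8*f²)
(-325 + D(-6)) + Q = (-325 + 8*(-6)²) - 158 = (-325 + 8*36) - 158 = (-325 + 288) - 158 = -37 - 158 = -195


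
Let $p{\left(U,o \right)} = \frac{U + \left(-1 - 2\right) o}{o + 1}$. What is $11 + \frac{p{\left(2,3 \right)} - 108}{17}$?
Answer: $\frac{309}{68} \approx 4.5441$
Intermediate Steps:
$p{\left(U,o \right)} = \frac{U - 3 o}{1 + o}$
$11 + \frac{p{\left(2,3 \right)} - 108}{17} = 11 + \frac{\frac{2 - 9}{1 + 3} - 108}{17} = 11 + \left(\frac{2 - 9}{4} - 108\right) \frac{1}{17} = 11 + \left(\frac{1}{4} \left(-7\right) - 108\right) \frac{1}{17} = 11 + \left(- \frac{7}{4} - 108\right) \frac{1}{17} = 11 - \frac{439}{68} = \frac{309}{68}$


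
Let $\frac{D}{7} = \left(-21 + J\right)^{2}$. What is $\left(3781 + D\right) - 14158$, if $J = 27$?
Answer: $-10125$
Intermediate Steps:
$D = 252$ ($D = 7 \left(-21 + 27\right)^{2} = 7 \cdot 6^{2} = 7 \cdot 36 = 252$)
$\left(3781 + D\right) - 14158 = \left(3781 + 252\right) - 14158 = 4033 - 14158 = -10125$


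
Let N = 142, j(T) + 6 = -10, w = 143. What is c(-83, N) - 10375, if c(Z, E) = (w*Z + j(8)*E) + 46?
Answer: -24470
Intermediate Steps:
j(T) = -16 (j(T) = -6 - 10 = -16)
c(Z, E) = 46 - 16*E + 143*Z (c(Z, E) = (143*Z - 16*E) + 46 = (-16*E + 143*Z) + 46 = 46 - 16*E + 143*Z)
c(-83, N) - 10375 = (46 - 16*142 + 143*(-83)) - 10375 = (46 - 2272 - 11869) - 10375 = -14095 - 10375 = -24470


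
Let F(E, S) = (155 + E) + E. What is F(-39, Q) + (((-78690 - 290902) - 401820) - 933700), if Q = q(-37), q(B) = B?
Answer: -1705035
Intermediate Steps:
Q = -37
F(E, S) = 155 + 2*E
F(-39, Q) + (((-78690 - 290902) - 401820) - 933700) = (155 + 2*(-39)) + (((-78690 - 290902) - 401820) - 933700) = (155 - 78) + ((-369592 - 401820) - 933700) = 77 + (-771412 - 933700) = 77 - 1705112 = -1705035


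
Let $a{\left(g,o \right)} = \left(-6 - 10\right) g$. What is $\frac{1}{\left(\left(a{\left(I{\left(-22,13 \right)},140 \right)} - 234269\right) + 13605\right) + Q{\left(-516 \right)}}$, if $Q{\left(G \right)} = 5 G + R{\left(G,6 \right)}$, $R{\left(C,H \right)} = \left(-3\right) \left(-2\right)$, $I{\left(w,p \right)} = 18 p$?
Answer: $- \frac{1}{226982} \approx -4.4056 \cdot 10^{-6}$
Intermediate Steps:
$R{\left(C,H \right)} = 6$
$a{\left(g,o \right)} = - 16 g$
$Q{\left(G \right)} = 6 + 5 G$ ($Q{\left(G \right)} = 5 G + 6 = 6 + 5 G$)
$\frac{1}{\left(\left(a{\left(I{\left(-22,13 \right)},140 \right)} - 234269\right) + 13605\right) + Q{\left(-516 \right)}} = \frac{1}{\left(\left(- 16 \cdot 18 \cdot 13 - 234269\right) + 13605\right) + \left(6 + 5 \left(-516\right)\right)} = \frac{1}{\left(\left(\left(-16\right) 234 - 234269\right) + 13605\right) + \left(6 - 2580\right)} = \frac{1}{\left(\left(-3744 - 234269\right) + 13605\right) - 2574} = \frac{1}{\left(-238013 + 13605\right) - 2574} = \frac{1}{-224408 - 2574} = \frac{1}{-226982} = - \frac{1}{226982}$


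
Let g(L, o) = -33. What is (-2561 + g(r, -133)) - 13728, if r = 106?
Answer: -16322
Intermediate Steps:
(-2561 + g(r, -133)) - 13728 = (-2561 - 33) - 13728 = -2594 - 13728 = -16322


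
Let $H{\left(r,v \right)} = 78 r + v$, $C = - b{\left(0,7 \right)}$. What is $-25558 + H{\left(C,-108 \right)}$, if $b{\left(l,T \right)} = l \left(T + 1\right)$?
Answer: $-25666$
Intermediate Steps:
$b{\left(l,T \right)} = l \left(1 + T\right)$
$C = 0$ ($C = - 0 \left(1 + 7\right) = - 0 \cdot 8 = \left(-1\right) 0 = 0$)
$H{\left(r,v \right)} = v + 78 r$
$-25558 + H{\left(C,-108 \right)} = -25558 + \left(-108 + 78 \cdot 0\right) = -25558 + \left(-108 + 0\right) = -25558 - 108 = -25666$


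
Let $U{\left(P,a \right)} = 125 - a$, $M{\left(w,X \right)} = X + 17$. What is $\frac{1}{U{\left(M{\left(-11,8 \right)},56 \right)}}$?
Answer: $\frac{1}{69} \approx 0.014493$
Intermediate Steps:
$M{\left(w,X \right)} = 17 + X$
$\frac{1}{U{\left(M{\left(-11,8 \right)},56 \right)}} = \frac{1}{125 - 56} = \frac{1}{69}$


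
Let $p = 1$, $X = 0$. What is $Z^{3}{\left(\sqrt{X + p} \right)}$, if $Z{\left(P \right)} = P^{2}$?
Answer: $1$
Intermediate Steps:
$Z^{3}{\left(\sqrt{X + p} \right)} = \left(\left(\sqrt{0 + 1}\right)^{2}\right)^{3} = \left(\left(\sqrt{1}\right)^{2}\right)^{3} = \left(1^{2}\right)^{3} = 1^{3} = 1$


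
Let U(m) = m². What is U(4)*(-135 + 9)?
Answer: -2016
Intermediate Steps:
U(4)*(-135 + 9) = 4²*(-135 + 9) = 16*(-126) = -2016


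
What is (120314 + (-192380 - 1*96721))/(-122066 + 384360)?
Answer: -168787/262294 ≈ -0.64350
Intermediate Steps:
(120314 + (-192380 - 1*96721))/(-122066 + 384360) = (120314 + (-192380 - 96721))/262294 = (120314 - 289101)*(1/262294) = -168787*1/262294 = -168787/262294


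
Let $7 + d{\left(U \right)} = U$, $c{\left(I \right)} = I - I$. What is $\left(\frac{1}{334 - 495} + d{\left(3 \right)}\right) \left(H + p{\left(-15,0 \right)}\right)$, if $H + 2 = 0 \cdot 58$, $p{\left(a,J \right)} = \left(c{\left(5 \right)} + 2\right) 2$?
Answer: $- \frac{1290}{161} \approx -8.0124$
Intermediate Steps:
$c{\left(I \right)} = 0$
$p{\left(a,J \right)} = 4$ ($p{\left(a,J \right)} = \left(0 + 2\right) 2 = 2 \cdot 2 = 4$)
$d{\left(U \right)} = -7 + U$
$H = -2$ ($H = -2 + 0 \cdot 58 = -2 + 0 = -2$)
$\left(\frac{1}{334 - 495} + d{\left(3 \right)}\right) \left(H + p{\left(-15,0 \right)}\right) = \left(\frac{1}{334 - 495} + \left(-7 + 3\right)\right) \left(-2 + 4\right) = \left(\frac{1}{-161} - 4\right) 2 = \left(- \frac{1}{161} - 4\right) 2 = \left(- \frac{645}{161}\right) 2 = - \frac{1290}{161}$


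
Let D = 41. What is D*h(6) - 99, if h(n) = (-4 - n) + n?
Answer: -263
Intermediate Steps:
h(n) = -4
D*h(6) - 99 = 41*(-4) - 99 = -164 - 99 = -263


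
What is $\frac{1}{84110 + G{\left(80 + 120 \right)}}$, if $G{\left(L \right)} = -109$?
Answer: $\frac{1}{84001} \approx 1.1905 \cdot 10^{-5}$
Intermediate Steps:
$\frac{1}{84110 + G{\left(80 + 120 \right)}} = \frac{1}{84110 - 109} = \frac{1}{84001}$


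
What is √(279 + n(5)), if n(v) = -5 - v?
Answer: √269 ≈ 16.401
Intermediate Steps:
√(279 + n(5)) = √(279 + (-5 - 1*5)) = √(279 + (-5 - 5)) = √(279 - 10) = √269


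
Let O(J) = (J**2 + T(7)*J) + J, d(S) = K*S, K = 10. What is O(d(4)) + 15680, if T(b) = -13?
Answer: 16800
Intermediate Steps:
d(S) = 10*S
O(J) = J**2 - 12*J (O(J) = (J**2 - 13*J) + J = J**2 - 12*J)
O(d(4)) + 15680 = (10*4)*(-12 + 10*4) + 15680 = 40*(-12 + 40) + 15680 = 40*28 + 15680 = 1120 + 15680 = 16800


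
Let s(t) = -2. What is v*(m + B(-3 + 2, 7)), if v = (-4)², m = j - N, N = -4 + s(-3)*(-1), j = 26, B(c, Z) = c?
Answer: 432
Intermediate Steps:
N = -2 (N = -4 - 2*(-1) = -4 + 2 = -2)
m = 28 (m = 26 - 1*(-2) = 26 + 2 = 28)
v = 16
v*(m + B(-3 + 2, 7)) = 16*(28 + (-3 + 2)) = 16*(28 - 1) = 16*27 = 432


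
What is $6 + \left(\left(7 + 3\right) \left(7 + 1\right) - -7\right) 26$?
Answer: $2268$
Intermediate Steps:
$6 + \left(\left(7 + 3\right) \left(7 + 1\right) - -7\right) 26 = 6 + \left(10 \cdot 8 + 7\right) 26 = 6 + \left(80 + 7\right) 26 = 6 + 87 \cdot 26 = 6 + 2262 = 2268$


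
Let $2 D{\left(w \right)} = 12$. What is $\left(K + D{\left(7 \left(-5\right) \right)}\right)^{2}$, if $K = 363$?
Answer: $136161$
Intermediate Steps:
$D{\left(w \right)} = 6$ ($D{\left(w \right)} = \frac{1}{2} \cdot 12 = 6$)
$\left(K + D{\left(7 \left(-5\right) \right)}\right)^{2} = \left(363 + 6\right)^{2} = 369^{2} = 136161$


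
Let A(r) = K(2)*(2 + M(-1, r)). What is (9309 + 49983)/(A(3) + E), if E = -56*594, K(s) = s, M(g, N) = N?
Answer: -29646/16627 ≈ -1.7830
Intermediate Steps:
E = -33264
A(r) = 4 + 2*r (A(r) = 2*(2 + r) = 4 + 2*r)
(9309 + 49983)/(A(3) + E) = (9309 + 49983)/((4 + 2*3) - 33264) = 59292/((4 + 6) - 33264) = 59292/(10 - 33264) = 59292/(-33254) = 59292*(-1/33254) = -29646/16627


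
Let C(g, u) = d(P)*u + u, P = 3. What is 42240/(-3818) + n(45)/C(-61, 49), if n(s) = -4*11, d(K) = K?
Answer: -1055879/93541 ≈ -11.288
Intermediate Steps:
n(s) = -44
C(g, u) = 4*u (C(g, u) = 3*u + u = 4*u)
42240/(-3818) + n(45)/C(-61, 49) = 42240/(-3818) - 44/(4*49) = 42240*(-1/3818) - 44/196 = -21120/1909 - 44*1/196 = -21120/1909 - 11/49 = -1055879/93541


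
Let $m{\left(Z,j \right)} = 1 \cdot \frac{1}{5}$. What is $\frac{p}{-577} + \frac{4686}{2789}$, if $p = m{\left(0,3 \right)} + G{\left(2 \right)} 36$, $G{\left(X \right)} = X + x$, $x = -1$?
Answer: $\frac{13014301}{8046265} \approx 1.6174$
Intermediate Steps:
$G{\left(X \right)} = -1 + X$ ($G{\left(X \right)} = X - 1 = -1 + X$)
$m{\left(Z,j \right)} = \frac{1}{5}$ ($m{\left(Z,j \right)} = 1 \cdot \frac{1}{5} = \frac{1}{5}$)
$p = \frac{181}{5}$ ($p = \frac{1}{5} + \left(-1 + 2\right) 36 = \frac{1}{5} + 1 \cdot 36 = \frac{1}{5} + 36 = \frac{181}{5} \approx 36.2$)
$\frac{p}{-577} + \frac{4686}{2789} = \frac{181}{5 \left(-577\right)} + \frac{4686}{2789} = \frac{181}{5} \left(- \frac{1}{577}\right) + 4686 \cdot \frac{1}{2789} = - \frac{181}{2885} + \frac{4686}{2789} = \frac{13014301}{8046265}$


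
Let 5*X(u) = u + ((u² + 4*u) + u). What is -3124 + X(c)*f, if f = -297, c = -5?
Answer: -2827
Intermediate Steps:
X(u) = u²/5 + 6*u/5 (X(u) = (u + ((u² + 4*u) + u))/5 = (u + (u² + 5*u))/5 = (u² + 6*u)/5 = u²/5 + 6*u/5)
-3124 + X(c)*f = -3124 + ((⅕)*(-5)*(6 - 5))*(-297) = -3124 + ((⅕)*(-5)*1)*(-297) = -3124 - 1*(-297) = -3124 + 297 = -2827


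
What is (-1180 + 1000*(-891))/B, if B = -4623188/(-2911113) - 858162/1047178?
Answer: -1359884616958864260/1171547104579 ≈ -1.1608e+6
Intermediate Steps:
B = 1171547104579/1524226744557 (B = -4623188*(-1/2911113) - 858162*1/1047178 = 4623188/2911113 - 429081/523589 = 1171547104579/1524226744557 ≈ 0.76862)
(-1180 + 1000*(-891))/B = (-1180 + 1000*(-891))/(1171547104579/1524226744557) = (-1180 - 891000)*(1524226744557/1171547104579) = -892180*1524226744557/1171547104579 = -1359884616958864260/1171547104579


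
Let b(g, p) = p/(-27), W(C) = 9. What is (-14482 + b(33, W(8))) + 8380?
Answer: -18307/3 ≈ -6102.3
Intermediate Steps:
b(g, p) = -p/27 (b(g, p) = p*(-1/27) = -p/27)
(-14482 + b(33, W(8))) + 8380 = (-14482 - 1/27*9) + 8380 = (-14482 - 1/3) + 8380 = -43447/3 + 8380 = -18307/3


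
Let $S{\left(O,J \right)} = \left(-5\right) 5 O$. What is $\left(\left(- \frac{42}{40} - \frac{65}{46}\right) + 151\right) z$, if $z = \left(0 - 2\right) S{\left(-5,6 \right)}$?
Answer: $- \frac{1708175}{46} \approx -37134.0$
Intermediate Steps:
$S{\left(O,J \right)} = - 25 O$
$z = -250$ ($z = \left(0 - 2\right) \left(\left(-25\right) \left(-5\right)\right) = \left(-2\right) 125 = -250$)
$\left(\left(- \frac{42}{40} - \frac{65}{46}\right) + 151\right) z = \left(\left(- \frac{42}{40} - \frac{65}{46}\right) + 151\right) \left(-250\right) = \left(\left(\left(-42\right) \frac{1}{40} - \frac{65}{46}\right) + 151\right) \left(-250\right) = \left(\left(- \frac{21}{20} - \frac{65}{46}\right) + 151\right) \left(-250\right) = \left(- \frac{1133}{460} + 151\right) \left(-250\right) = \frac{68327}{460} \left(-250\right) = - \frac{1708175}{46}$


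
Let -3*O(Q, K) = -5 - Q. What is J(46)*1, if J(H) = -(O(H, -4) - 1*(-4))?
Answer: -21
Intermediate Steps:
O(Q, K) = 5/3 + Q/3 (O(Q, K) = -(-5 - Q)/3 = 5/3 + Q/3)
J(H) = -17/3 - H/3 (J(H) = -((5/3 + H/3) - 1*(-4)) = -((5/3 + H/3) + 4) = -(17/3 + H/3) = -17/3 - H/3)
J(46)*1 = (-17/3 - ⅓*46)*1 = (-17/3 - 46/3)*1 = -21*1 = -21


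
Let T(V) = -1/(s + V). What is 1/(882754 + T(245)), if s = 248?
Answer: 493/435197721 ≈ 1.1328e-6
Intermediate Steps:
T(V) = -1/(248 + V)
1/(882754 + T(245)) = 1/(882754 - 1/(248 + 245)) = 1/(882754 - 1/493) = 1/(435197721/493) = 493/435197721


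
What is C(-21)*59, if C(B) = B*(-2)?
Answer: 2478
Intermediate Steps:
C(B) = -2*B
C(-21)*59 = -2*(-21)*59 = 42*59 = 2478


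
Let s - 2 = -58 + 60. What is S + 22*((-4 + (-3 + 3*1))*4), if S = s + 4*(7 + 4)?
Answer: -304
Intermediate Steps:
s = 4 (s = 2 + (-58 + 60) = 2 + 2 = 4)
S = 48 (S = 4 + 4*(7 + 4) = 4 + 4*11 = 4 + 44 = 48)
S + 22*((-4 + (-3 + 3*1))*4) = 48 + 22*((-4 + (-3 + 3*1))*4) = 48 + 22*((-4 + (-3 + 3))*4) = 48 + 22*((-4 + 0)*4) = 48 + 22*(-4*4) = 48 + 22*(-16) = 48 - 352 = -304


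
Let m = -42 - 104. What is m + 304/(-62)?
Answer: -4678/31 ≈ -150.90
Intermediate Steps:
m = -146
m + 304/(-62) = -146 + 304/(-62) = -146 + 304*(-1/62) = -146 - 152/31 = -4678/31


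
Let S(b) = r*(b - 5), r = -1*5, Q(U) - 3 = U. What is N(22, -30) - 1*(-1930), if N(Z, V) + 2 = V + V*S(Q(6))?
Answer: 2498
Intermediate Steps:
Q(U) = 3 + U
r = -5
S(b) = 25 - 5*b (S(b) = -5*(b - 5) = -5*(-5 + b) = 25 - 5*b)
N(Z, V) = -2 - 19*V (N(Z, V) = -2 + (V + V*(25 - 5*(3 + 6))) = -2 + (V + V*(25 - 5*9)) = -2 + (V + V*(25 - 45)) = -2 + (V + V*(-20)) = -2 + (V - 20*V) = -2 - 19*V)
N(22, -30) - 1*(-1930) = (-2 - 19*(-30)) - 1*(-1930) = (-2 + 570) + 1930 = 568 + 1930 = 2498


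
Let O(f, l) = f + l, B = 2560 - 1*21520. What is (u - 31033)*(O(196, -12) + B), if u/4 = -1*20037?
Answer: 2087534456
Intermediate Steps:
B = -18960 (B = 2560 - 21520 = -18960)
u = -80148 (u = 4*(-1*20037) = 4*(-20037) = -80148)
(u - 31033)*(O(196, -12) + B) = (-80148 - 31033)*((196 - 12) - 18960) = -111181*(184 - 18960) = -111181*(-18776) = 2087534456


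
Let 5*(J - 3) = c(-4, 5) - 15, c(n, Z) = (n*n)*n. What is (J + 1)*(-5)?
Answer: 59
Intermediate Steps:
c(n, Z) = n**3 (c(n, Z) = n**2*n = n**3)
J = -64/5 (J = 3 + ((-4)**3 - 15)/5 = 3 + (-64 - 15)/5 = 3 + (1/5)*(-79) = 3 - 79/5 = -64/5 ≈ -12.800)
(J + 1)*(-5) = (-64/5 + 1)*(-5) = -59/5*(-5) = 59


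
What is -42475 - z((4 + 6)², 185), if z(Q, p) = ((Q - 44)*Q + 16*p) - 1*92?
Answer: -50943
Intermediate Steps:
z(Q, p) = -92 + 16*p + Q*(-44 + Q) (z(Q, p) = ((-44 + Q)*Q + 16*p) - 92 = (Q*(-44 + Q) + 16*p) - 92 = (16*p + Q*(-44 + Q)) - 92 = -92 + 16*p + Q*(-44 + Q))
-42475 - z((4 + 6)², 185) = -42475 - (-92 + ((4 + 6)²)² - 44*(4 + 6)² + 16*185) = -42475 - (-92 + (10²)² - 44*10² + 2960) = -42475 - (-92 + 100² - 44*100 + 2960) = -42475 - (-92 + 10000 - 4400 + 2960) = -42475 - 1*8468 = -42475 - 8468 = -50943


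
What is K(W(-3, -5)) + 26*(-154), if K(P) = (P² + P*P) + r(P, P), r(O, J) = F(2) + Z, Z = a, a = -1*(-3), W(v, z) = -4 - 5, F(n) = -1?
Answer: -3840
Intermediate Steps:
W(v, z) = -9
a = 3
Z = 3
r(O, J) = 2 (r(O, J) = -1 + 3 = 2)
K(P) = 2 + 2*P² (K(P) = (P² + P*P) + 2 = (P² + P²) + 2 = 2*P² + 2 = 2 + 2*P²)
K(W(-3, -5)) + 26*(-154) = (2 + 2*(-9)²) + 26*(-154) = (2 + 2*81) - 4004 = (2 + 162) - 4004 = 164 - 4004 = -3840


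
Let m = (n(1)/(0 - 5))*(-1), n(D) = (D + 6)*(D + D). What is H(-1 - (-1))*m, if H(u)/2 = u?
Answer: 0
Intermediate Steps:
H(u) = 2*u
n(D) = 2*D*(6 + D) (n(D) = (6 + D)*(2*D) = 2*D*(6 + D))
m = 14/5 (m = ((2*1*(6 + 1))/(0 - 5))*(-1) = ((2*1*7)/(-5))*(-1) = (14*(-⅕))*(-1) = -14/5*(-1) = 14/5 ≈ 2.8000)
H(-1 - (-1))*m = (2*(-1 - (-1)))*(14/5) = (2*(-1 - 1*(-1)))*(14/5) = (2*(-1 + 1))*(14/5) = (2*0)*(14/5) = 0*(14/5) = 0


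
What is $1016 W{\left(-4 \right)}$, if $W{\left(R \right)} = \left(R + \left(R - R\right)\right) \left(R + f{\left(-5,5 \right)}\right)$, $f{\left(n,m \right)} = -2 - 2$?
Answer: $32512$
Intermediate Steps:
$f{\left(n,m \right)} = -4$
$W{\left(R \right)} = R \left(-4 + R\right)$ ($W{\left(R \right)} = \left(R + \left(R - R\right)\right) \left(R - 4\right) = \left(R + 0\right) \left(-4 + R\right) = R \left(-4 + R\right)$)
$1016 W{\left(-4 \right)} = 1016 \left(- 4 \left(-4 - 4\right)\right) = 1016 \left(\left(-4\right) \left(-8\right)\right) = 1016 \cdot 32 = 32512$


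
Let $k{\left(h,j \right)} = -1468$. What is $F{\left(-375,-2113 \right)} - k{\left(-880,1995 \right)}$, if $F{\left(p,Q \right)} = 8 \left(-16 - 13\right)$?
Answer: $1236$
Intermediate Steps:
$F{\left(p,Q \right)} = -232$ ($F{\left(p,Q \right)} = 8 \left(-29\right) = -232$)
$F{\left(-375,-2113 \right)} - k{\left(-880,1995 \right)} = -232 - -1468 = -232 + 1468 = 1236$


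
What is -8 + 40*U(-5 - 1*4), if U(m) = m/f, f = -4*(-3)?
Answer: -38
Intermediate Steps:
f = 12
U(m) = m/12
-8 + 40*U(-5 - 1*4) = -8 + 40*((-5 - 1*4)/12) = -8 + 40*((-5 - 4)/12) = -8 + 40*((1/12)*(-9)) = -8 + 40*(-¾) = -8 - 30 = -38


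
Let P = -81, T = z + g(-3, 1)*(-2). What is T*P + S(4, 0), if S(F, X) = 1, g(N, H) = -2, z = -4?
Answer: 1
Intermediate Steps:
T = 0 (T = -4 - 2*(-2) = -4 + 4 = 0)
T*P + S(4, 0) = 0*(-81) + 1 = 0 + 1 = 1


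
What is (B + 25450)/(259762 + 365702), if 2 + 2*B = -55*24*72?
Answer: -1051/29784 ≈ -0.035287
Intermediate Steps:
B = -47521 (B = -1 + (-55*24*72)/2 = -1 + (-1320*72)/2 = -1 + (½)*(-95040) = -1 - 47520 = -47521)
(B + 25450)/(259762 + 365702) = (-47521 + 25450)/(259762 + 365702) = -22071/625464 = -22071*1/625464 = -1051/29784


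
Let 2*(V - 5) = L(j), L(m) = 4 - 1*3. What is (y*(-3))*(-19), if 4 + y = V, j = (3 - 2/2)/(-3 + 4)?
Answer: 171/2 ≈ 85.500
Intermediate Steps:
j = 2 (j = (3 - 2*½)/1 = (3 - 1)*1 = 2*1 = 2)
L(m) = 1 (L(m) = 4 - 3 = 1)
V = 11/2 (V = 5 + (½)*1 = 5 + ½ = 11/2 ≈ 5.5000)
y = 3/2 (y = -4 + 11/2 = 3/2 ≈ 1.5000)
(y*(-3))*(-19) = ((3/2)*(-3))*(-19) = -9/2*(-19) = 171/2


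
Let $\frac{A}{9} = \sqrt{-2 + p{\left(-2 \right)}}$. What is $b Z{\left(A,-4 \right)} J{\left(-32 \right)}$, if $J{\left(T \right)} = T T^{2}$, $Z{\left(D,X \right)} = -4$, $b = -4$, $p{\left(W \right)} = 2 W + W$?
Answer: $-524288$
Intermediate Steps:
$p{\left(W \right)} = 3 W$
$A = 18 i \sqrt{2}$ ($A = 9 \sqrt{-2 + 3 \left(-2\right)} = 9 \sqrt{-2 - 6} = 9 \sqrt{-8} = 9 \cdot 2 i \sqrt{2} = 18 i \sqrt{2} \approx 25.456 i$)
$J{\left(T \right)} = T^{3}$
$b Z{\left(A,-4 \right)} J{\left(-32 \right)} = \left(-4\right) \left(-4\right) \left(-32\right)^{3} = 16 \left(-32768\right) = -524288$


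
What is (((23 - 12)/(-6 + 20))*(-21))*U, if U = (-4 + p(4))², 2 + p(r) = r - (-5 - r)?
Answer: -1617/2 ≈ -808.50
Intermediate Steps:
p(r) = 3 + 2*r (p(r) = -2 + (r - (-5 - r)) = -2 + (r + (5 + r)) = -2 + (5 + 2*r) = 3 + 2*r)
U = 49 (U = (-4 + (3 + 2*4))² = (-4 + (3 + 8))² = (-4 + 11)² = 7² = 49)
(((23 - 12)/(-6 + 20))*(-21))*U = (((23 - 12)/(-6 + 20))*(-21))*49 = ((11/14)*(-21))*49 = -33/2*49 = -1617/2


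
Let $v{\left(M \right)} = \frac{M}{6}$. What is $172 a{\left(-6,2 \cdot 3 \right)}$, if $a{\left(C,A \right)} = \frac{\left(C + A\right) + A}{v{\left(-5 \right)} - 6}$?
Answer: $- \frac{6192}{41} \approx -151.02$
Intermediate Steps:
$v{\left(M \right)} = \frac{M}{6}$ ($v{\left(M \right)} = M \frac{1}{6} = \frac{M}{6}$)
$a{\left(C,A \right)} = - \frac{12 A}{41} - \frac{6 C}{41}$ ($a{\left(C,A \right)} = \frac{\left(C + A\right) + A}{\frac{1}{6} \left(-5\right) - 6} = \frac{\left(A + C\right) + A}{- \frac{5}{6} - 6} = \frac{C + 2 A}{- \frac{41}{6}} = \left(C + 2 A\right) \left(- \frac{6}{41}\right) = - \frac{12 A}{41} - \frac{6 C}{41}$)
$172 a{\left(-6,2 \cdot 3 \right)} = 172 \left(- \frac{12 \cdot 2 \cdot 3}{41} - - \frac{36}{41}\right) = 172 \left(\left(- \frac{12}{41}\right) 6 + \frac{36}{41}\right) = 172 \left(- \frac{72}{41} + \frac{36}{41}\right) = 172 \left(- \frac{36}{41}\right) = - \frac{6192}{41}$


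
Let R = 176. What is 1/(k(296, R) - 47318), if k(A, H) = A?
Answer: -1/47022 ≈ -2.1267e-5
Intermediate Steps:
1/(k(296, R) - 47318) = 1/(296 - 47318) = 1/(-47022) = -1/47022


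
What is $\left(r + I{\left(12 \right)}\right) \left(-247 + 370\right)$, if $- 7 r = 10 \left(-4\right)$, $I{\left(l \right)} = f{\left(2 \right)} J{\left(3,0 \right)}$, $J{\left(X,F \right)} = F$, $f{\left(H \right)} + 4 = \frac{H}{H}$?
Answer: $\frac{4920}{7} \approx 702.86$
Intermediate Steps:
$f{\left(H \right)} = -3$ ($f{\left(H \right)} = -4 + \frac{H}{H} = -4 + 1 = -3$)
$I{\left(l \right)} = 0$ ($I{\left(l \right)} = \left(-3\right) 0 = 0$)
$r = \frac{40}{7}$ ($r = - \frac{10 \left(-4\right)}{7} = \left(- \frac{1}{7}\right) \left(-40\right) = \frac{40}{7} \approx 5.7143$)
$\left(r + I{\left(12 \right)}\right) \left(-247 + 370\right) = \left(\frac{40}{7} + 0\right) \left(-247 + 370\right) = \frac{40}{7} \cdot 123 = \frac{4920}{7}$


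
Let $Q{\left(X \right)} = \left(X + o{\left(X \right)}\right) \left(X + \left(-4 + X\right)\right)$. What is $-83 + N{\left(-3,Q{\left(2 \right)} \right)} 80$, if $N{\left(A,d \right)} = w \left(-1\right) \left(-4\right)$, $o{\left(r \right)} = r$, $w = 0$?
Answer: $-83$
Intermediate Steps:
$Q{\left(X \right)} = 2 X \left(-4 + 2 X\right)$ ($Q{\left(X \right)} = \left(X + X\right) \left(X + \left(-4 + X\right)\right) = 2 X \left(-4 + 2 X\right)$)
$N{\left(A,d \right)} = 0$ ($N{\left(A,d \right)} = 0 \left(-1\right) \left(-4\right) = 0 \left(-4\right) = 0$)
$-83 + N{\left(-3,Q{\left(2 \right)} \right)} 80 = -83 + 0 \cdot 80 = -83 + 0 = -83$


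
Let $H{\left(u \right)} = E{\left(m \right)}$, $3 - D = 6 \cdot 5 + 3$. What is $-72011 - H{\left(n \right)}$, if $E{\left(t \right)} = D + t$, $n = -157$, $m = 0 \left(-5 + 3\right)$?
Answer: $-71981$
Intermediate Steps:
$D = -30$ ($D = 3 - \left(6 \cdot 5 + 3\right) = 3 - \left(30 + 3\right) = 3 - 33 = -30$)
$m = 0$ ($m = 0 \left(-2\right) = 0$)
$E{\left(t \right)} = -30 + t$
$H{\left(u \right)} = -30$ ($H{\left(u \right)} = -30 + 0 = -30$)
$-72011 - H{\left(n \right)} = -72011 - -30 = -72011 + 30 = -71981$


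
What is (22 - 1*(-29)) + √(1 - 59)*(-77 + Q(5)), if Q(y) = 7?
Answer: 51 - 70*I*√58 ≈ 51.0 - 533.1*I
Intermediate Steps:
(22 - 1*(-29)) + √(1 - 59)*(-77 + Q(5)) = (22 - 1*(-29)) + √(1 - 59)*(-77 + 7) = (22 + 29) + √(-58)*(-70) = 51 + (I*√58)*(-70) = 51 - 70*I*√58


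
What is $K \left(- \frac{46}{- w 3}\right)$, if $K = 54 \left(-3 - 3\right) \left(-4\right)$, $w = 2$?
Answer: $9936$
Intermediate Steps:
$K = 1296$ ($K = 54 \left(\left(-6\right) \left(-4\right)\right) = 54 \cdot 24 = 1296$)
$K \left(- \frac{46}{- w 3}\right) = 1296 \left(- \frac{46}{\left(-1\right) 2 \cdot 3}\right) = 1296 \left(- \frac{46}{\left(-2\right) 3}\right) = 1296 \left(- \frac{46}{-6}\right) = 1296 \left(\left(-46\right) \left(- \frac{1}{6}\right)\right) = 1296 \cdot \frac{23}{3} = 9936$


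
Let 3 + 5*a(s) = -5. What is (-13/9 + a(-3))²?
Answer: 18769/2025 ≈ 9.2686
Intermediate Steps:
a(s) = -8/5 (a(s) = -⅗ + (⅕)*(-5) = -⅗ - 1 = -8/5)
(-13/9 + a(-3))² = (-13/9 - 8/5)² = (-137/45)² = 18769/2025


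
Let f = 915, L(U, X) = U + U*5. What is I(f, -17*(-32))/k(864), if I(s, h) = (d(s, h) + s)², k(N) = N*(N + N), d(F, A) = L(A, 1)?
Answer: 1940449/165888 ≈ 11.697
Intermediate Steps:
L(U, X) = 6*U (L(U, X) = U + 5*U = 6*U)
d(F, A) = 6*A
k(N) = 2*N² (k(N) = N*(2*N) = 2*N²)
I(s, h) = (s + 6*h)² (I(s, h) = (6*h + s)² = (s + 6*h)²)
I(f, -17*(-32))/k(864) = (915 + 6*(-17*(-32)))²/((2*864²)) = (915 + 6*544)²/((2*746496)) = (915 + 3264)²/1492992 = 4179²*(1/1492992) = 17464041*(1/1492992) = 1940449/165888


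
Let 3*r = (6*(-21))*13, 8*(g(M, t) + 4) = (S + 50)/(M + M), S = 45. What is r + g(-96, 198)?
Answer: -844895/1536 ≈ -550.06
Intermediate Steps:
g(M, t) = -4 + 95/(16*M) (g(M, t) = -4 + ((45 + 50)/(M + M))/8 = -4 + (95/((2*M)))/8 = -4 + (95*(1/(2*M)))/8 = -4 + (95/(2*M))/8 = -4 + 95/(16*M))
r = -546 (r = ((6*(-21))*13)/3 = (-126*13)/3 = (⅓)*(-1638) = -546)
r + g(-96, 198) = -546 + (-4 + (95/16)/(-96)) = -546 + (-4 + (95/16)*(-1/96)) = -546 + (-4 - 95/1536) = -546 - 6239/1536 = -844895/1536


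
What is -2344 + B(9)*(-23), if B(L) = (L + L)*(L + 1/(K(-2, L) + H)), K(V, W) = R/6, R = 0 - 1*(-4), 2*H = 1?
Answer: -44974/7 ≈ -6424.9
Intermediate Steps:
H = ½ (H = (½)*1 = ½ ≈ 0.50000)
R = 4 (R = 0 + 4 = 4)
K(V, W) = ⅔ (K(V, W) = 4/6 = 4*(⅙) = ⅔)
B(L) = 2*L*(6/7 + L) (B(L) = (L + L)*(L + 1/(⅔ + ½)) = (2*L)*(L + 1/(7/6)) = (2*L)*(L + 6/7) = (2*L)*(6/7 + L) = 2*L*(6/7 + L))
-2344 + B(9)*(-23) = -2344 + ((2/7)*9*(6 + 7*9))*(-23) = -2344 + ((2/7)*9*(6 + 63))*(-23) = -2344 + ((2/7)*9*69)*(-23) = -2344 + (1242/7)*(-23) = -2344 - 28566/7 = -44974/7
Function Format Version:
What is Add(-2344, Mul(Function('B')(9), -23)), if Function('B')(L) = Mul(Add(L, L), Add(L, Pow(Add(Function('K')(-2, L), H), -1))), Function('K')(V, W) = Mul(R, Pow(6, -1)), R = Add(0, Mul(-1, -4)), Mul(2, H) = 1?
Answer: Rational(-44974, 7) ≈ -6424.9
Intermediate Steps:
H = Rational(1, 2) (H = Mul(Rational(1, 2), 1) = Rational(1, 2) ≈ 0.50000)
R = 4 (R = Add(0, 4) = 4)
Function('K')(V, W) = Rational(2, 3) (Function('K')(V, W) = Mul(4, Pow(6, -1)) = Mul(4, Rational(1, 6)) = Rational(2, 3))
Function('B')(L) = Mul(2, L, Add(Rational(6, 7), L)) (Function('B')(L) = Mul(Add(L, L), Add(L, Pow(Add(Rational(2, 3), Rational(1, 2)), -1))) = Mul(Mul(2, L), Add(L, Pow(Rational(7, 6), -1))) = Mul(Mul(2, L), Add(L, Rational(6, 7))) = Mul(Mul(2, L), Add(Rational(6, 7), L)) = Mul(2, L, Add(Rational(6, 7), L)))
Add(-2344, Mul(Function('B')(9), -23)) = Add(-2344, Mul(Mul(Rational(2, 7), 9, Add(6, Mul(7, 9))), -23)) = Add(-2344, Mul(Mul(Rational(2, 7), 9, Add(6, 63)), -23)) = Add(-2344, Mul(Mul(Rational(2, 7), 9, 69), -23)) = Add(-2344, Mul(Rational(1242, 7), -23)) = Add(-2344, Rational(-28566, 7)) = Rational(-44974, 7)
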